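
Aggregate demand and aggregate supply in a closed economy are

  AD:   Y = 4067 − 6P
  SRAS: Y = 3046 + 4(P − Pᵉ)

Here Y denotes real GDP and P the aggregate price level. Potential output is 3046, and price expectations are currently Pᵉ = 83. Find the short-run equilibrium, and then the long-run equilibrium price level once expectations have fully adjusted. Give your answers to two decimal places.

Short run: with Pᵉ = 83, SRAS is Y = 2714 + 4P. Setting AD = SRAS gives 1353 = 10P, so P = 135.30 and Y = 4067 − 6P = 3255.20.
Output 3255.20 is above potential 3046, so over time expected prices rise and SRAS shifts left until Y returns to 3046.
Long run: Y = 3046 on the AD curve gives 3046 = 4067 − 6P, so P = 170.17.

Short run: P = 135.30, Y = 3255.20. Long run: P = 170.17.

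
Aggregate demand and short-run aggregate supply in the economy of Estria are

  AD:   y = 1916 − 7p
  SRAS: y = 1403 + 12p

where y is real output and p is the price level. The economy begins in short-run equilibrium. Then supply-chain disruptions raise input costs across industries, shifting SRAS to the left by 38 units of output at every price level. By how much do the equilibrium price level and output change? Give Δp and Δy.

Δp = +2, Δy = -14

This is a negative supply shock: SRAS shifts left.
New SRAS: y = 1365 + 12p.
Set AD = SRAS: 1916 − 7p = 1365 + 12p, so 551 = 19p and p = 29.
y = 1916 − 7·29 = 1713.
Initially p = 27, y = 1727, so Δp = +2 and Δy = -14.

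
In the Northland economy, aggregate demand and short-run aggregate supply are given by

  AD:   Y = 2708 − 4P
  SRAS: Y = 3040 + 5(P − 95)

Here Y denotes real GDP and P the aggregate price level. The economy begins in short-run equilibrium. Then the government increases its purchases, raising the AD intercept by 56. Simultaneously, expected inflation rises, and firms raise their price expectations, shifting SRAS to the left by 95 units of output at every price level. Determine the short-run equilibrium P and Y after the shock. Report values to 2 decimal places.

P = 32.67, Y = 2633.33

After both shocks: AD is Y = 2764 − 4P and SRAS is Y = 2470 + 5P.
Setting them equal: 294 = 9P, so P = 32.67.
Substituting into AD, Y = 2633.33.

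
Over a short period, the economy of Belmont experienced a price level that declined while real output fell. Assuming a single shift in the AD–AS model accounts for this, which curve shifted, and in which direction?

P fell and Y fell. An AD shift moves P and Y in the same direction; an SRAS shift moves them in opposite directions.
Here P and Y moved in the same direction, so the AD curve shifted.
Since Y fell, AD shifted left.

AD shifted left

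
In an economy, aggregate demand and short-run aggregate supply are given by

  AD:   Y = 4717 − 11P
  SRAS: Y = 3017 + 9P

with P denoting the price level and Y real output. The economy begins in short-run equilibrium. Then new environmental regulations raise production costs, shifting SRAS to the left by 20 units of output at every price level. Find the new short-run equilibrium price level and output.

This is a negative supply shock: SRAS shifts left.
New SRAS: Y = 2997 + 9P.
Set AD = SRAS: 4717 − 11P = 2997 + 9P, so 1720 = 20P and P = 86.
Y = 4717 − 11·86 = 3771.

P = 86, Y = 3771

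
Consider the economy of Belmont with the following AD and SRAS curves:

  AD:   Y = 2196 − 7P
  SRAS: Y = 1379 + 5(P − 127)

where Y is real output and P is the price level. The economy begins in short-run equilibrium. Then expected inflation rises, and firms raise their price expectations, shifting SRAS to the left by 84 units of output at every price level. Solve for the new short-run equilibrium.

This is a negative supply shock: SRAS shifts left.
New SRAS: Y = 660 + 5P.
Set AD = SRAS: 2196 − 7P = 660 + 5P, so 1536 = 12P and P = 128.
Y = 2196 − 7·128 = 1300.

P = 128, Y = 1300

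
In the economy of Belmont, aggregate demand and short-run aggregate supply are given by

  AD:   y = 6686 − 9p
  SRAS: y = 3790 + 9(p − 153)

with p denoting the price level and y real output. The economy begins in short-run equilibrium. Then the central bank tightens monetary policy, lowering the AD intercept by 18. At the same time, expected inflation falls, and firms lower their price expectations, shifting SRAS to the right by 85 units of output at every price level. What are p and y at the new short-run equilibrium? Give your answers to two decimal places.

After both shocks: AD is y = 6668 − 9p and SRAS is y = 2498 + 9p.
Setting them equal: 4170 = 18p, so p = 231.67.
Substituting into AD, y = 4583.00.

p = 231.67, y = 4583.00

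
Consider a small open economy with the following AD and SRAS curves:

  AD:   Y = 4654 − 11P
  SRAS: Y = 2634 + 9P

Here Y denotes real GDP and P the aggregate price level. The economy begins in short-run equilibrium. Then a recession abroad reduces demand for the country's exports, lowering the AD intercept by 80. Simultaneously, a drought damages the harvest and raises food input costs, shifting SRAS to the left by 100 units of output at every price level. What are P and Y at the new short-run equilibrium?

After both shocks: AD is Y = 4574 − 11P and SRAS is Y = 2534 + 9P.
Setting them equal: 2040 = 20P, so P = 102.
Y = 4574 − 11·102 = 3452.

P = 102, Y = 3452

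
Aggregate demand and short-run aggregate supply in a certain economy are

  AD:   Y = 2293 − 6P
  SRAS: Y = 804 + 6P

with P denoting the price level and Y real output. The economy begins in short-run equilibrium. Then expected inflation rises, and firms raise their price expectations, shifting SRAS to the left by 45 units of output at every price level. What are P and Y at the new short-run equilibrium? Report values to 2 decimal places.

This is a negative supply shock: SRAS shifts left.
New SRAS: Y = 759 + 6P.
Set AD = SRAS: 2293 − 6P = 759 + 6P, so 1534 = 12P and P = 127.83.
Substituting into AD, Y = 1526.00.

P = 127.83, Y = 1526.00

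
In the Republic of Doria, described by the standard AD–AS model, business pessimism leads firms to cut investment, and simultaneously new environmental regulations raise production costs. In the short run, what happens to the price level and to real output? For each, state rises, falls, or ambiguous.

The first event is a negative demand shock: AD shifts left, which by itself pushes P down and Y down.
The second is an adverse supply shock: SRAS shifts left, which by itself pushes P up and Y down.
The two shocks push P in opposite directions, so the effect on P is ambiguous. Both shocks push Y down, so Y falls.

Price level: ambiguous; output: falls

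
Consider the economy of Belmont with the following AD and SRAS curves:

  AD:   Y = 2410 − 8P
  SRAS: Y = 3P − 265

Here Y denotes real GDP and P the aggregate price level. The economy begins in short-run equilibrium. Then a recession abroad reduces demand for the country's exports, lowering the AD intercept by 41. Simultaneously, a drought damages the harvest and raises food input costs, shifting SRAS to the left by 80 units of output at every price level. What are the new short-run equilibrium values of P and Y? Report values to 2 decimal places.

After both shocks: AD is Y = 2369 − 8P and SRAS is Y = 3P − 345.
Setting them equal: 2714 = 11P, so P = 246.73.
Substituting into AD, Y = 395.18.

P = 246.73, Y = 395.18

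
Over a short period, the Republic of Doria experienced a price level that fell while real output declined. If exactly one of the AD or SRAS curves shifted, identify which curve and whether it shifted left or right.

P fell and Y fell. An AD shift moves P and Y in the same direction; an SRAS shift moves them in opposite directions.
Here P and Y moved in the same direction, so the AD curve shifted.
Since Y fell, AD shifted left.

AD shifted left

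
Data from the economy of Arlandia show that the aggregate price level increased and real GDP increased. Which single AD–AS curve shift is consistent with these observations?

AD shifted right

P rose and Y rose. An AD shift moves P and Y in the same direction; an SRAS shift moves them in opposite directions.
Here P and Y moved in the same direction, so the AD curve shifted.
Since Y rose, AD shifted right.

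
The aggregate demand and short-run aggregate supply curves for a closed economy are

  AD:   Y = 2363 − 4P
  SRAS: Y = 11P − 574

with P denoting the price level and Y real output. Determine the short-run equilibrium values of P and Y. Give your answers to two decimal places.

P = 195.80, Y = 1579.80

Set AD = SRAS: 2363 − 4P = 11P − 574, so 2937 = 15P and P = 195.80.
Substituting into AD, Y = 2363 − 4P = 1579.80.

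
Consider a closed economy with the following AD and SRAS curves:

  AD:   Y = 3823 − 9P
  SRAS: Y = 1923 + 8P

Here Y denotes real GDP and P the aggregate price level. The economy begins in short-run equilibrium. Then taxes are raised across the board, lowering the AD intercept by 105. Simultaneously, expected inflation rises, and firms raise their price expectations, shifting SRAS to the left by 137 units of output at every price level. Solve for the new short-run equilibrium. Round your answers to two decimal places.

After both shocks: AD is Y = 3718 − 9P and SRAS is Y = 1786 + 8P.
Setting them equal: 1932 = 17P, so P = 113.65.
Substituting into AD, Y = 2695.18.

P = 113.65, Y = 2695.18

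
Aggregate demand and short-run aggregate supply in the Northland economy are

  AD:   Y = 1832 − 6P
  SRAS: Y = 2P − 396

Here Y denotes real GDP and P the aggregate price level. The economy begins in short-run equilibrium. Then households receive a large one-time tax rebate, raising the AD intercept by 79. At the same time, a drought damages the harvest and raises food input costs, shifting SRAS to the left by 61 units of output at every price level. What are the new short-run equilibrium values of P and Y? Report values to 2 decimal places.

P = 296.00, Y = 135.00

After both shocks: AD is Y = 1911 − 6P and SRAS is Y = 2P − 457.
Setting them equal: 2368 = 8P, so P = 296.00.
Substituting into AD, Y = 135.00.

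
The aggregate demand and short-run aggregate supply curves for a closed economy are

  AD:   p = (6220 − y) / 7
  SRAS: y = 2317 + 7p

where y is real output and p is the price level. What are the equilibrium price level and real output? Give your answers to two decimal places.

p = 278.79, y = 4268.50

Rearrange AD to y = 6220 − 7p.
Set AD = SRAS: 6220 − 7p = 2317 + 7p, so 3903 = 14p and p = 278.79.
Substituting into AD, y = 6220 − 7p = 4268.50.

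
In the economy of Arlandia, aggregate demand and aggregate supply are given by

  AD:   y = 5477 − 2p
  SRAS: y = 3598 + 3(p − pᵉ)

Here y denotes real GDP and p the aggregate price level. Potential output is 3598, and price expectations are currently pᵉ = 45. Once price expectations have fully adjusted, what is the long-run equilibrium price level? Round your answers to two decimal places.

Long-run p = 939.50

Short run: with pᵉ = 45, SRAS is y = 3463 + 3p. Setting AD = SRAS gives 2014 = 5p, so p = 402.80 and y = 5477 − 2p = 4671.40.
Output 4671.40 is above potential 3598, so over time expected prices rise and SRAS shifts left until y returns to 3598.
Long run: y = 3598 on the AD curve gives 3598 = 5477 − 2p, so p = 939.50.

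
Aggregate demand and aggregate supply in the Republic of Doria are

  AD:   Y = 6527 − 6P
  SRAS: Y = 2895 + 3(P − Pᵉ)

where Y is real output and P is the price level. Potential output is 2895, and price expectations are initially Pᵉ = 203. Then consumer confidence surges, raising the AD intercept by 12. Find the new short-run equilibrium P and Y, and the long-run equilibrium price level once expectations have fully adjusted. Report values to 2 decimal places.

AD shifts right: new AD is Y = 6539 − 6P. With Pᵉ = 203, SRAS is Y = 2286 + 3P.
Short run: 6539 − 6P = 2286 + 3P gives 4253 = 9P, so P = 472.56 and Y = 6539 − 6P = 3703.67.
Y = 3703.67 is above potential 2895; expectations adjust and SRAS shifts left until Y = 2895.
Long run: on the new AD curve, 2895 = 6539 − 6P gives P = 607.33.

Short run: P = 472.56, Y = 3703.67. Long run: P = 607.33.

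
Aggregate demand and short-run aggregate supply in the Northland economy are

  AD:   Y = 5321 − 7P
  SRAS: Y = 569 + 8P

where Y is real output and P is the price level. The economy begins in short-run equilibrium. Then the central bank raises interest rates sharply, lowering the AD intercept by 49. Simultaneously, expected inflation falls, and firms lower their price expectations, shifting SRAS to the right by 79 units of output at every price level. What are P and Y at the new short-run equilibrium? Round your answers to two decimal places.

After both shocks: AD is Y = 5272 − 7P and SRAS is Y = 648 + 8P.
Setting them equal: 4624 = 15P, so P = 308.27.
Substituting into AD, Y = 3114.13.

P = 308.27, Y = 3114.13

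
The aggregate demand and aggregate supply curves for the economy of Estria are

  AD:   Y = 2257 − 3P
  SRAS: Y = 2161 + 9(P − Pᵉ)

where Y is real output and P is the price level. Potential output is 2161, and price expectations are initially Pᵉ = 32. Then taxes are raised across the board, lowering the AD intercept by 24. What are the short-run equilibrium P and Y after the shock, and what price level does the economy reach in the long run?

Short run: P = 30, Y = 2143. Long run: P = 24.

AD shifts left: new AD is Y = 2233 − 3P. With Pᵉ = 32, SRAS is Y = 1873 + 9P.
Short run: 2233 − 3P = 1873 + 9P gives 360 = 12P, so P = 30 and Y = 2233 − 3·30 = 2143.
Y = 2143 is below potential 2161; expectations adjust and SRAS shifts right until Y = 2161.
Long run: on the new AD curve, 2161 = 2233 − 3P gives P = 24.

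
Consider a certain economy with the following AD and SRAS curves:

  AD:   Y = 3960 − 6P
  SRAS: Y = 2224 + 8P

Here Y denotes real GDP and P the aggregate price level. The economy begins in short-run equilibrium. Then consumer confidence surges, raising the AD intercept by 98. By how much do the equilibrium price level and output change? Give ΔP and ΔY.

This is a positive demand shock: AD shifts right.
New AD: Y = 4058 − 6P.
Set AD = SRAS: 4058 − 6P = 2224 + 8P, so 1834 = 14P and P = 131.
Y = 4058 − 6·131 = 3272.
Initially P = 124, Y = 3216, so ΔP = +7 and ΔY = +56.

ΔP = +7, ΔY = +56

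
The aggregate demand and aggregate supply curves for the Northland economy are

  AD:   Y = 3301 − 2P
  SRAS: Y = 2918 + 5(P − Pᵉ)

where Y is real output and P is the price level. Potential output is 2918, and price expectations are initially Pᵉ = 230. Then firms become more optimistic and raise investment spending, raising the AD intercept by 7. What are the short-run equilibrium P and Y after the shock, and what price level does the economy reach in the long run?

Short run: P = 220, Y = 2868. Long run: P = 195.

AD shifts right: new AD is Y = 3308 − 2P. With Pᵉ = 230, SRAS is Y = 1768 + 5P.
Short run: 3308 − 2P = 1768 + 5P gives 1540 = 7P, so P = 220 and Y = 3308 − 2·220 = 2868.
Y = 2868 is below potential 2918; expectations adjust and SRAS shifts right until Y = 2918.
Long run: on the new AD curve, 2918 = 3308 − 2P gives P = 195.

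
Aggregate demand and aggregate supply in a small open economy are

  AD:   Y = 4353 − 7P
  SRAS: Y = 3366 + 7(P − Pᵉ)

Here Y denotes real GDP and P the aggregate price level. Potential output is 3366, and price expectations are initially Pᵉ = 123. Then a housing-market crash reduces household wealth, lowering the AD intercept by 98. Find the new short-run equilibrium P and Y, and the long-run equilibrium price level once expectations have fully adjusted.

AD shifts left: new AD is Y = 4255 − 7P. With Pᵉ = 123, SRAS is Y = 2505 + 7P.
Short run: 4255 − 7P = 2505 + 7P gives 1750 = 14P, so P = 125 and Y = 4255 − 7·125 = 3380.
Y = 3380 is above potential 3366; expectations adjust and SRAS shifts left until Y = 3366.
Long run: on the new AD curve, 3366 = 4255 − 7P gives P = 127.

Short run: P = 125, Y = 3380. Long run: P = 127.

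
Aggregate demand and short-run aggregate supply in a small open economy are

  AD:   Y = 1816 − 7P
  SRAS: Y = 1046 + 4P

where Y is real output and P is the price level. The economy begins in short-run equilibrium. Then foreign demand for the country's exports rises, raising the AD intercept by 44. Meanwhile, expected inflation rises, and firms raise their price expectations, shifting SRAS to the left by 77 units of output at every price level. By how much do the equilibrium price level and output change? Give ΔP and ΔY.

After both shocks: AD is Y = 1860 − 7P and SRAS is Y = 969 + 4P.
Setting them equal: 891 = 11P, so P = 81.
Y = 1860 − 7·81 = 1293.
Initially P = 70, Y = 1326, so ΔP = +11 and ΔY = -33.

ΔP = +11, ΔY = -33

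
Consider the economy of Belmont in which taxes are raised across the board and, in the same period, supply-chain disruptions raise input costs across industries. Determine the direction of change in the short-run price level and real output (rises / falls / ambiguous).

The first event is a negative demand shock: AD shifts left, which by itself pushes P down and Y down.
The second is an adverse supply shock: SRAS shifts left, which by itself pushes P up and Y down.
The two shocks push P in opposite directions, so the effect on P is ambiguous. Both shocks push Y down, so Y falls.

Price level: ambiguous; output: falls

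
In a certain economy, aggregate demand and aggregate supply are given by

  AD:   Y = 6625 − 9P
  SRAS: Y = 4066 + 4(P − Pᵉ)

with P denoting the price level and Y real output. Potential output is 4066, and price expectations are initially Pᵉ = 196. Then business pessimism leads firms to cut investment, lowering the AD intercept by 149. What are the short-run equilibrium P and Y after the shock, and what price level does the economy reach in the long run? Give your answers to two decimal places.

AD shifts left: new AD is Y = 6476 − 9P. With Pᵉ = 196, SRAS is Y = 3282 + 4P.
Short run: 6476 − 9P = 3282 + 4P gives 3194 = 13P, so P = 245.69 and Y = 6476 − 9P = 4264.77.
Y = 4264.77 is above potential 4066; expectations adjust and SRAS shifts left until Y = 4066.
Long run: on the new AD curve, 4066 = 6476 − 9P gives P = 267.78.

Short run: P = 245.69, Y = 4264.77. Long run: P = 267.78.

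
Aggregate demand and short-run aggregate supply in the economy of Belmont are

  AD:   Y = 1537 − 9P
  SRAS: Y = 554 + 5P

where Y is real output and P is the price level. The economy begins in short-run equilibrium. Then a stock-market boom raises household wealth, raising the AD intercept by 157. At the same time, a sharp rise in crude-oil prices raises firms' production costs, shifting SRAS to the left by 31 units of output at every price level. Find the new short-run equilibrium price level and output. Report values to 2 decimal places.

After both shocks: AD is Y = 1694 − 9P and SRAS is Y = 523 + 5P.
Setting them equal: 1171 = 14P, so P = 83.64.
Substituting into AD, Y = 941.21.

P = 83.64, Y = 941.21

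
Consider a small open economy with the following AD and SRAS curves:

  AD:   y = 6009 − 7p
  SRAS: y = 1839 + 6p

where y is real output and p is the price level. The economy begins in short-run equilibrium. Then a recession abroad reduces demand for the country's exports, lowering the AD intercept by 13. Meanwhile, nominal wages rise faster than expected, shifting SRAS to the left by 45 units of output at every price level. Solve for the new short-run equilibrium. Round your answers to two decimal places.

p = 323.23, y = 3733.38

After both shocks: AD is y = 5996 − 7p and SRAS is y = 1794 + 6p.
Setting them equal: 4202 = 13p, so p = 323.23.
Substituting into AD, y = 3733.38.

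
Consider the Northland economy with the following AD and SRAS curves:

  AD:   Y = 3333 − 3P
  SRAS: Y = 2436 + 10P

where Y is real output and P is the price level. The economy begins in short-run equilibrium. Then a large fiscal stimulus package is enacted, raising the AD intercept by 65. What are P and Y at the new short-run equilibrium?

This is a positive demand shock: AD shifts right.
New AD: Y = 3398 − 3P.
Set AD = SRAS: 3398 − 3P = 2436 + 10P, so 962 = 13P and P = 74.
Y = 3398 − 3·74 = 3176.

P = 74, Y = 3176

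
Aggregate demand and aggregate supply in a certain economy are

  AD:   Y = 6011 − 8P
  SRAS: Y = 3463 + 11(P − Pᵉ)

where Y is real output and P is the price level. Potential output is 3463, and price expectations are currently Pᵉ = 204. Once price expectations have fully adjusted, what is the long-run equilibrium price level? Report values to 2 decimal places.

Long-run P = 318.50

Short run: with Pᵉ = 204, SRAS is Y = 1219 + 11P. Setting AD = SRAS gives 4792 = 19P, so P = 252.21 and Y = 6011 − 8P = 3993.32.
Output 3993.32 is above potential 3463, so over time expected prices rise and SRAS shifts left until Y returns to 3463.
Long run: Y = 3463 on the AD curve gives 3463 = 6011 − 8P, so P = 318.50.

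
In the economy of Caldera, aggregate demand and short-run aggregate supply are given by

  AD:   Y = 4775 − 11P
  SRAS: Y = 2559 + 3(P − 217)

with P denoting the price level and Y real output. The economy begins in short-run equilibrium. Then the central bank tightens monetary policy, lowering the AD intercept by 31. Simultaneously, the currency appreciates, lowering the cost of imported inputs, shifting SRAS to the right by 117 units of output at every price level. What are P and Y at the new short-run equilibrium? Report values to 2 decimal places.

After both shocks: AD is Y = 4744 − 11P and SRAS is Y = 2025 + 3P.
Setting them equal: 2719 = 14P, so P = 194.21.
Substituting into AD, Y = 2607.64.

P = 194.21, Y = 2607.64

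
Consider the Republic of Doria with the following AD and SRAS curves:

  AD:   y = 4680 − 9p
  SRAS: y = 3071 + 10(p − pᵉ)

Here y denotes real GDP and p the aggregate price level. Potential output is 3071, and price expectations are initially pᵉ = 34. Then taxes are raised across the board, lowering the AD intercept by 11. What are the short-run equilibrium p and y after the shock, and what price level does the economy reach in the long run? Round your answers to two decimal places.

AD shifts left: new AD is y = 4669 − 9p. With pᵉ = 34, SRAS is y = 2731 + 10p.
Short run: 4669 − 9p = 2731 + 10p gives 1938 = 19p, so p = 102.00 and y = 4669 − 9p = 3751.00.
y = 3751.00 is above potential 3071; expectations adjust and SRAS shifts left until y = 3071.
Long run: on the new AD curve, 3071 = 4669 − 9p gives p = 177.56.

Short run: p = 102.00, y = 3751.00. Long run: p = 177.56.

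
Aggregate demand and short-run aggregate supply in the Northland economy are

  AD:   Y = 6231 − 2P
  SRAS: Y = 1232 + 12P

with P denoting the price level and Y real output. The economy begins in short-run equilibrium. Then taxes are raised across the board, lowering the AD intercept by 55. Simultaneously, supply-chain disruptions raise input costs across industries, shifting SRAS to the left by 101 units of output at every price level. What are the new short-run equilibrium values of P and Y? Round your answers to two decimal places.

After both shocks: AD is Y = 6176 − 2P and SRAS is Y = 1131 + 12P.
Setting them equal: 5045 = 14P, so P = 360.36.
Substituting into AD, Y = 5455.29.

P = 360.36, Y = 5455.29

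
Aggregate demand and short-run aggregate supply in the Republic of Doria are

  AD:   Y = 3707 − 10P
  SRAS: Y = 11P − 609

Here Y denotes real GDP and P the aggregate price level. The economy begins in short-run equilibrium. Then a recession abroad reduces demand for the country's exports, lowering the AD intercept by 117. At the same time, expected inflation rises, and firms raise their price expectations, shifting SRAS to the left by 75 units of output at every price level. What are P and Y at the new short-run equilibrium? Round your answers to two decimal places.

After both shocks: AD is Y = 3590 − 10P and SRAS is Y = 11P − 684.
Setting them equal: 4274 = 21P, so P = 203.52.
Substituting into AD, Y = 1554.76.

P = 203.52, Y = 1554.76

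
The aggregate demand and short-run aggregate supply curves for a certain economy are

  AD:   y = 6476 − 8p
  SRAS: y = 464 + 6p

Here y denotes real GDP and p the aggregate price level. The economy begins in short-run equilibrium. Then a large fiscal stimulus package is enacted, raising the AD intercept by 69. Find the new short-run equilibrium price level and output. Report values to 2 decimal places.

p = 434.36, y = 3070.14

This is a positive demand shock: AD shifts right.
New AD: y = 6545 − 8p.
Set AD = SRAS: 6545 − 8p = 464 + 6p, so 6081 = 14p and p = 434.36.
Substituting into AD, y = 3070.14.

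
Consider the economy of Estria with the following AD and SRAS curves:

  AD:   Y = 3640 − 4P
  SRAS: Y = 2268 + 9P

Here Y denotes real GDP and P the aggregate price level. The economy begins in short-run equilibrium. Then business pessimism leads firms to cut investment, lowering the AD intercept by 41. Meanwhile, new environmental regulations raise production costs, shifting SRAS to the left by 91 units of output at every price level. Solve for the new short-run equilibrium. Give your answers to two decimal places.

After both shocks: AD is Y = 3599 − 4P and SRAS is Y = 2177 + 9P.
Setting them equal: 1422 = 13P, so P = 109.38.
Substituting into AD, Y = 3161.46.

P = 109.38, Y = 3161.46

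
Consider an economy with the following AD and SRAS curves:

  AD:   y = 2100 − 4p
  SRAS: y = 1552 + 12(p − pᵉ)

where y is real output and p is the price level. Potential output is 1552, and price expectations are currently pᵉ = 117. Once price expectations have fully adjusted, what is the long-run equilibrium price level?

Short run: with pᵉ = 117, SRAS is y = 148 + 12p. Setting AD = SRAS gives 1952 = 16p, so p = 122 and y = 2100 − 4·122 = 1612.
Output 1612 is above potential 1552, so over time expected prices rise and SRAS shifts left until y returns to 1552.
Long run: y = 1552 on the AD curve gives 1552 = 2100 − 4p, so p = 137.

Long-run p = 137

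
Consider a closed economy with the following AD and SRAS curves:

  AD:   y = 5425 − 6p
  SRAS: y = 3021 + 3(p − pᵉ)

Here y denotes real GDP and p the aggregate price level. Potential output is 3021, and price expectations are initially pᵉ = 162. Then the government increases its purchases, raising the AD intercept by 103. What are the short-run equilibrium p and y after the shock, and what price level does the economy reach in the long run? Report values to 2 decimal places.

AD shifts right: new AD is y = 5528 − 6p. With pᵉ = 162, SRAS is y = 2535 + 3p.
Short run: 5528 − 6p = 2535 + 3p gives 2993 = 9p, so p = 332.56 and y = 5528 − 6p = 3532.67.
y = 3532.67 is above potential 3021; expectations adjust and SRAS shifts left until y = 3021.
Long run: on the new AD curve, 3021 = 5528 − 6p gives p = 417.83.

Short run: p = 332.56, y = 3532.67. Long run: p = 417.83.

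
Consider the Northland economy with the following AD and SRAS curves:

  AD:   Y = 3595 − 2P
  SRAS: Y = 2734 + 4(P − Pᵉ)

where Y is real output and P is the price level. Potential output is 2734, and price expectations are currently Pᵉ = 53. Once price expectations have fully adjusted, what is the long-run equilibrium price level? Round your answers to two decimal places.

Long-run P = 430.50

Short run: with Pᵉ = 53, SRAS is Y = 2522 + 4P. Setting AD = SRAS gives 1073 = 6P, so P = 178.83 and Y = 3595 − 2P = 3237.33.
Output 3237.33 is above potential 2734, so over time expected prices rise and SRAS shifts left until Y returns to 2734.
Long run: Y = 2734 on the AD curve gives 2734 = 3595 − 2P, so P = 430.50.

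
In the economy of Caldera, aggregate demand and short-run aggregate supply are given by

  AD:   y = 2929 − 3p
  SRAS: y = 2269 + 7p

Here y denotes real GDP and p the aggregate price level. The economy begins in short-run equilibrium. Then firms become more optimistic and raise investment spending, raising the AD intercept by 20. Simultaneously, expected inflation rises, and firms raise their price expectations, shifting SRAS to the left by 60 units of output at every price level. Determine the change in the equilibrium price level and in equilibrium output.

Δp = +8, Δy = -4

After both shocks: AD is y = 2949 − 3p and SRAS is y = 2209 + 7p.
Setting them equal: 740 = 10p, so p = 74.
y = 2949 − 3·74 = 2727.
Initially p = 66, y = 2731, so Δp = +8 and Δy = -4.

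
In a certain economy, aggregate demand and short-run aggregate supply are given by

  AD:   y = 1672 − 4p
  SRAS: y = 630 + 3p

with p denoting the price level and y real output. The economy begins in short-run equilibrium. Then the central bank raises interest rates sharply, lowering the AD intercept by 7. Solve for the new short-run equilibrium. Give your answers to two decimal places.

p = 147.86, y = 1073.57

This is a negative demand shock: AD shifts left.
New AD: y = 1665 − 4p.
Set AD = SRAS: 1665 − 4p = 630 + 3p, so 1035 = 7p and p = 147.86.
Substituting into AD, y = 1073.57.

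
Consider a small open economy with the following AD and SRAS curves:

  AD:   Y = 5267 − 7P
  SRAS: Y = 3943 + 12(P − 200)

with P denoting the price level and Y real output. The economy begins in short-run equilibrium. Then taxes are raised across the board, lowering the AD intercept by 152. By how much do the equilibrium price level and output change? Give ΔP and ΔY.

ΔP = -8, ΔY = -96

This is a negative demand shock: AD shifts left.
New AD: Y = 5115 − 7P.
SRAS can be written Y = 1543 + 12P.
Set AD = SRAS: 5115 − 7P = 1543 + 12P, so 3572 = 19P and P = 188.
Y = 5115 − 7·188 = 3799.
Initially P = 196, Y = 3895, so ΔP = -8 and ΔY = -96.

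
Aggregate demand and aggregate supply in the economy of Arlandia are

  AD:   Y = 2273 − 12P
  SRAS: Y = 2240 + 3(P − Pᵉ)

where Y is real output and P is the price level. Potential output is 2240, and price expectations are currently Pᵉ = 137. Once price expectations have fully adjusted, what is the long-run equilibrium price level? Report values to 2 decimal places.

Short run: with Pᵉ = 137, SRAS is Y = 1829 + 3P. Setting AD = SRAS gives 444 = 15P, so P = 29.60 and Y = 2273 − 12P = 1917.80.
Output 1917.80 is below potential 2240, so over time expected prices fall and SRAS shifts right until Y returns to 2240.
Long run: Y = 2240 on the AD curve gives 2240 = 2273 − 12P, so P = 2.75.

Long-run P = 2.75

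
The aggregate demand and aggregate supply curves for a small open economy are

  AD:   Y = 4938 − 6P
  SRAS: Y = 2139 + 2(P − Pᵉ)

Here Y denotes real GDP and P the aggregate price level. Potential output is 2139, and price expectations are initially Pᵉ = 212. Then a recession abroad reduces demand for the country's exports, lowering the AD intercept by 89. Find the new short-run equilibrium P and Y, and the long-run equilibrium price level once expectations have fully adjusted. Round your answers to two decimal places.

AD shifts left: new AD is Y = 4849 − 6P. With Pᵉ = 212, SRAS is Y = 1715 + 2P.
Short run: 4849 − 6P = 1715 + 2P gives 3134 = 8P, so P = 391.75 and Y = 4849 − 6P = 2498.50.
Y = 2498.50 is above potential 2139; expectations adjust and SRAS shifts left until Y = 2139.
Long run: on the new AD curve, 2139 = 4849 − 6P gives P = 451.67.

Short run: P = 391.75, Y = 2498.50. Long run: P = 451.67.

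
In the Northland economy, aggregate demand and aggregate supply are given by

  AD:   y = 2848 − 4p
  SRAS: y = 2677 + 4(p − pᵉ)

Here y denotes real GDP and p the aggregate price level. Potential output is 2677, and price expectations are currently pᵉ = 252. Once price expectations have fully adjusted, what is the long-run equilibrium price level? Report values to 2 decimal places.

Long-run p = 42.75

Short run: with pᵉ = 252, SRAS is y = 1669 + 4p. Setting AD = SRAS gives 1179 = 8p, so p = 147.38 and y = 2848 − 4p = 2258.50.
Output 2258.50 is below potential 2677, so over time expected prices fall and SRAS shifts right until y returns to 2677.
Long run: y = 2677 on the AD curve gives 2677 = 2848 − 4p, so p = 42.75.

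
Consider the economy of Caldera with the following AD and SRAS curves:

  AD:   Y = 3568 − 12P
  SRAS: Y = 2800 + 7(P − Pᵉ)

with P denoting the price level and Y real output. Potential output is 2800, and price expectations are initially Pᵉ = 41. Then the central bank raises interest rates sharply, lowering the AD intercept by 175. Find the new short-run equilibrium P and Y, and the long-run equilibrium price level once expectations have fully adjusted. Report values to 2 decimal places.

Short run: P = 46.32, Y = 2837.21. Long run: P = 49.42.

AD shifts left: new AD is Y = 3393 − 12P. With Pᵉ = 41, SRAS is Y = 2513 + 7P.
Short run: 3393 − 12P = 2513 + 7P gives 880 = 19P, so P = 46.32 and Y = 3393 − 12P = 2837.21.
Y = 2837.21 is above potential 2800; expectations adjust and SRAS shifts left until Y = 2800.
Long run: on the new AD curve, 2800 = 3393 − 12P gives P = 49.42.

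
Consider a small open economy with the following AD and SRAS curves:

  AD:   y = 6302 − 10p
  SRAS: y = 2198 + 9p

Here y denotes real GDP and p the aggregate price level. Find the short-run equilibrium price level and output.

p = 216, y = 4142

Set AD = SRAS: 6302 − 10p = 2198 + 9p, so 4104 = 19p and p = 216.
Then y = 6302 − 10·216 = 4142.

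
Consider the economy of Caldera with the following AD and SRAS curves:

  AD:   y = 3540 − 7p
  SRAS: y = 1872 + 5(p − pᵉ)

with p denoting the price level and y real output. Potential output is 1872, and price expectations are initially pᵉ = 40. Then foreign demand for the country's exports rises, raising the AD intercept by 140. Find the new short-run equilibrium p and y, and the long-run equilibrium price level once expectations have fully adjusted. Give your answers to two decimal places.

AD shifts right: new AD is y = 3680 − 7p. With pᵉ = 40, SRAS is y = 1672 + 5p.
Short run: 3680 − 7p = 1672 + 5p gives 2008 = 12p, so p = 167.33 and y = 3680 − 7p = 2508.67.
y = 2508.67 is above potential 1872; expectations adjust and SRAS shifts left until y = 1872.
Long run: on the new AD curve, 1872 = 3680 − 7p gives p = 258.29.

Short run: p = 167.33, y = 2508.67. Long run: p = 258.29.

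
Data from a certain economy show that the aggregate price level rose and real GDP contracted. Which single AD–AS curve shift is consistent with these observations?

SRAS shifted left

P rose and Y fell. An AD shift moves P and Y in the same direction; an SRAS shift moves them in opposite directions.
Here P and Y moved in opposite directions, so the SRAS curve shifted.
Since Y fell, SRAS shifted left.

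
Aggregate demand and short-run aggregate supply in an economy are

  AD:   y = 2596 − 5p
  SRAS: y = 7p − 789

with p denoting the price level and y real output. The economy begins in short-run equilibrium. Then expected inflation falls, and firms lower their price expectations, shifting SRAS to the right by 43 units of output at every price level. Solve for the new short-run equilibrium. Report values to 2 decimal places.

This is a positive supply shock: SRAS shifts right.
New SRAS: y = 7p − 746.
Set AD = SRAS: 2596 − 5p = 7p − 746, so 3342 = 12p and p = 278.50.
Substituting into AD, y = 1203.50.

p = 278.50, y = 1203.50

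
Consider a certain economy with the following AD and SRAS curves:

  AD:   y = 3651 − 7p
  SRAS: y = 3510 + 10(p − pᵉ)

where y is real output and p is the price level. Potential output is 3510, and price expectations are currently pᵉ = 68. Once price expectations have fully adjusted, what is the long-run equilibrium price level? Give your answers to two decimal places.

Long-run p = 20.14

Short run: with pᵉ = 68, SRAS is y = 2830 + 10p. Setting AD = SRAS gives 821 = 17p, so p = 48.29 and y = 3651 − 7p = 3312.94.
Output 3312.94 is below potential 3510, so over time expected prices fall and SRAS shifts right until y returns to 3510.
Long run: y = 3510 on the AD curve gives 3510 = 3651 − 7p, so p = 20.14.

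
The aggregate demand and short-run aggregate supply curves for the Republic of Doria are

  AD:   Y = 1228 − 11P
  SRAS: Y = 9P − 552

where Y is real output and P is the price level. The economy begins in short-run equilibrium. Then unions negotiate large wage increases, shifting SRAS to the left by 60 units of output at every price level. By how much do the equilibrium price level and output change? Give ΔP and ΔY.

This is a negative supply shock: SRAS shifts left.
New SRAS: Y = 9P − 612.
Set AD = SRAS: 1228 − 11P = 9P − 612, so 1840 = 20P and P = 92.
Y = 1228 − 11·92 = 216.
Initially P = 89, Y = 249, so ΔP = +3 and ΔY = -33.

ΔP = +3, ΔY = -33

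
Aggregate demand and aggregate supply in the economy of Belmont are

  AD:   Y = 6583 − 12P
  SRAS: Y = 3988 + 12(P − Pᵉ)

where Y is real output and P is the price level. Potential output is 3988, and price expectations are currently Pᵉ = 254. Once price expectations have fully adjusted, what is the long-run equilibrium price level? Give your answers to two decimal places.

Short run: with Pᵉ = 254, SRAS is Y = 940 + 12P. Setting AD = SRAS gives 5643 = 24P, so P = 235.13 and Y = 6583 − 12P = 3761.50.
Output 3761.50 is below potential 3988, so over time expected prices fall and SRAS shifts right until Y returns to 3988.
Long run: Y = 3988 on the AD curve gives 3988 = 6583 − 12P, so P = 216.25.

Long-run P = 216.25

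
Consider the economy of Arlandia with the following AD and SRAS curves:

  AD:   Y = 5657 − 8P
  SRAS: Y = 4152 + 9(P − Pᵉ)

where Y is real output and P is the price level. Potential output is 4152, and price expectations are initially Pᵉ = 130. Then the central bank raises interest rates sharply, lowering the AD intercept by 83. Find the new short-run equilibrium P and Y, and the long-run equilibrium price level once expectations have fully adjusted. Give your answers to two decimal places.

AD shifts left: new AD is Y = 5574 − 8P. With Pᵉ = 130, SRAS is Y = 2982 + 9P.
Short run: 5574 − 8P = 2982 + 9P gives 2592 = 17P, so P = 152.47 and Y = 5574 − 8P = 4354.24.
Y = 4354.24 is above potential 4152; expectations adjust and SRAS shifts left until Y = 4152.
Long run: on the new AD curve, 4152 = 5574 − 8P gives P = 177.75.

Short run: P = 152.47, Y = 4354.24. Long run: P = 177.75.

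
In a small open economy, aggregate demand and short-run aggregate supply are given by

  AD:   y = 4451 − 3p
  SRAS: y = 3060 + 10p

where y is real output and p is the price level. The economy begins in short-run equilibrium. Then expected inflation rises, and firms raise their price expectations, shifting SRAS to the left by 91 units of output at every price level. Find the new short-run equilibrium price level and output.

p = 114, y = 4109

This is a negative supply shock: SRAS shifts left.
New SRAS: y = 2969 + 10p.
Set AD = SRAS: 4451 − 3p = 2969 + 10p, so 1482 = 13p and p = 114.
y = 4451 − 3·114 = 4109.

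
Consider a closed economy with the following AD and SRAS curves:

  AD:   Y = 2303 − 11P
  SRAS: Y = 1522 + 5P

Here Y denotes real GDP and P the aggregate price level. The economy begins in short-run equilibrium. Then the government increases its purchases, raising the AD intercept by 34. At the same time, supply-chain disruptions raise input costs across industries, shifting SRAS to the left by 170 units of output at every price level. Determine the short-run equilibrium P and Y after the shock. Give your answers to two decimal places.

P = 61.56, Y = 1659.81

After both shocks: AD is Y = 2337 − 11P and SRAS is Y = 1352 + 5P.
Setting them equal: 985 = 16P, so P = 61.56.
Substituting into AD, Y = 1659.81.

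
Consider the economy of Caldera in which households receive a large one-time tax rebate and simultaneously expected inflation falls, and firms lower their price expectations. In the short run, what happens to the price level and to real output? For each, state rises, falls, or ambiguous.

The first event is a positive demand shock: AD shifts right, which by itself pushes P up and Y up.
The second is a favourable supply shock: SRAS shifts right, which by itself pushes P down and Y up.
The two shocks push P in opposite directions, so the effect on P is ambiguous. Both shocks push Y up, so Y rises.

Price level: ambiguous; output: rises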